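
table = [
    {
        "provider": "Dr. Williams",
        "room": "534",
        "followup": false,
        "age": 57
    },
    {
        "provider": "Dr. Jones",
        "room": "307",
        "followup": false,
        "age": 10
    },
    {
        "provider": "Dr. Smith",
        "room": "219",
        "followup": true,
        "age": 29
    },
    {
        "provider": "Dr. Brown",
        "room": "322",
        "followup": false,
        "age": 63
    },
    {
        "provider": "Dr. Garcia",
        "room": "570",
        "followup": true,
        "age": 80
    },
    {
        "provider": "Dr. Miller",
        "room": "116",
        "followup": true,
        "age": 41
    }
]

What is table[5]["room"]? "116"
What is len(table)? 6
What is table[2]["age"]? 29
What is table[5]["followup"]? True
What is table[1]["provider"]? "Dr. Jones"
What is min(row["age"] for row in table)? 10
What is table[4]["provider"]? "Dr. Garcia"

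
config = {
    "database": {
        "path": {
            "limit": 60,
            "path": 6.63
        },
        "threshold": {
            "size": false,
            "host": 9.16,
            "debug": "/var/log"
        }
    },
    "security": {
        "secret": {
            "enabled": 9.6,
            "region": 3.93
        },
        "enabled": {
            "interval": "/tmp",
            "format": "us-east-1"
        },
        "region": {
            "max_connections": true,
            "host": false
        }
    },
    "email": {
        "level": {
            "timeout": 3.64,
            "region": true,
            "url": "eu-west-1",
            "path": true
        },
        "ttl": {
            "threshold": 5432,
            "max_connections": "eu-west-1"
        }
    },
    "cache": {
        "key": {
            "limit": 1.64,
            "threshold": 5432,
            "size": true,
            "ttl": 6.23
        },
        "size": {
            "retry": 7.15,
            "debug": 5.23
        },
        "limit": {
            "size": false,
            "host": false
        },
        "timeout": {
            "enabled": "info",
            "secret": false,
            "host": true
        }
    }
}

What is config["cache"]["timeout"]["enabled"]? "info"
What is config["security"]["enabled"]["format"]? "us-east-1"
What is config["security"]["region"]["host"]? False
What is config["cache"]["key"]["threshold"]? 5432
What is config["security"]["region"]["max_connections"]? True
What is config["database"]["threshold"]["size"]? False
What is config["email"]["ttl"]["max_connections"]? "eu-west-1"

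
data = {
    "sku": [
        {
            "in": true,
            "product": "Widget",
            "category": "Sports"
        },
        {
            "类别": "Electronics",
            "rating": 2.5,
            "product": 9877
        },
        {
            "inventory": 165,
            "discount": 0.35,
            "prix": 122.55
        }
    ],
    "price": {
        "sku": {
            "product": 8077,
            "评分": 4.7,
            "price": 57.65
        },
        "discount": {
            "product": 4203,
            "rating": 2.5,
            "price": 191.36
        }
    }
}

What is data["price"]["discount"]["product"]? 4203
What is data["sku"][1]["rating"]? 2.5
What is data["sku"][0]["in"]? True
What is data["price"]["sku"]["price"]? 57.65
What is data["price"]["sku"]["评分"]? 4.7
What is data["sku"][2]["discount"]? 0.35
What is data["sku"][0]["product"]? "Widget"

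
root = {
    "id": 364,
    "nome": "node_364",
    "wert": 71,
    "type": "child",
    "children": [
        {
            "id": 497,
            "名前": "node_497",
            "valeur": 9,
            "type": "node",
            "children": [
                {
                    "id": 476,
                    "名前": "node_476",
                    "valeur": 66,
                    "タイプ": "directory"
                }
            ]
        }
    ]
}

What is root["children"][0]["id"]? 497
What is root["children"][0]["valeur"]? 9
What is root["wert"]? 71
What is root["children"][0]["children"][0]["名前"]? "node_476"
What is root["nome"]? "node_364"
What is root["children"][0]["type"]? "node"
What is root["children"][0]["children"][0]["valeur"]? 66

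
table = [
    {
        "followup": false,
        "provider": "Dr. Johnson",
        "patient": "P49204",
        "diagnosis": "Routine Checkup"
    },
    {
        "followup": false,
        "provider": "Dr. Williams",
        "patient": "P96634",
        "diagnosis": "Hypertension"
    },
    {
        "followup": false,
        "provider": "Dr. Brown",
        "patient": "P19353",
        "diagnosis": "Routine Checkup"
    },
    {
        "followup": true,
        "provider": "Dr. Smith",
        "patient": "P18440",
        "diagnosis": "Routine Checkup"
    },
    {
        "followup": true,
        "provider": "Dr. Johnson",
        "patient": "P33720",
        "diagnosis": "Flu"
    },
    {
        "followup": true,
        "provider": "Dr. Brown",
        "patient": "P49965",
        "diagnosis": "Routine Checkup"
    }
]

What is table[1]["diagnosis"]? "Hypertension"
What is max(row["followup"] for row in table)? True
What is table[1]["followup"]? False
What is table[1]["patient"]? "P96634"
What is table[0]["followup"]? False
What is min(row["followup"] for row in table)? False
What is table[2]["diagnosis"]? "Routine Checkup"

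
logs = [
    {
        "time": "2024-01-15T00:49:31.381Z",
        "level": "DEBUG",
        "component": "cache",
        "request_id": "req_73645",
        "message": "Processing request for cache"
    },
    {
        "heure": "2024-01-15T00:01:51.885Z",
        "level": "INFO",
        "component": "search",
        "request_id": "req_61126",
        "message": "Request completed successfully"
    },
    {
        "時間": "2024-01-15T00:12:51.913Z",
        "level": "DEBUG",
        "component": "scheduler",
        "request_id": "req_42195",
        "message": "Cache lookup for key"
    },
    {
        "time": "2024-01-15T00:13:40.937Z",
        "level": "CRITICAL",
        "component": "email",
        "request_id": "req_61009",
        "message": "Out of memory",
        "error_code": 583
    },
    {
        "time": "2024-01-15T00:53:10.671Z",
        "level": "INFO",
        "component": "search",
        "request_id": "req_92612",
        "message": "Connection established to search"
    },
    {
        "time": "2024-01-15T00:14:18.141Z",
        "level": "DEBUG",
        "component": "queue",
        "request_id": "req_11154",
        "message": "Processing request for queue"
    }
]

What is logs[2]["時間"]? "2024-01-15T00:12:51.913Z"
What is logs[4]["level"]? "INFO"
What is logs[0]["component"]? "cache"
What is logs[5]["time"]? "2024-01-15T00:14:18.141Z"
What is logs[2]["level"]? "DEBUG"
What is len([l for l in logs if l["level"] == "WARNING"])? 0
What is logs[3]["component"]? "email"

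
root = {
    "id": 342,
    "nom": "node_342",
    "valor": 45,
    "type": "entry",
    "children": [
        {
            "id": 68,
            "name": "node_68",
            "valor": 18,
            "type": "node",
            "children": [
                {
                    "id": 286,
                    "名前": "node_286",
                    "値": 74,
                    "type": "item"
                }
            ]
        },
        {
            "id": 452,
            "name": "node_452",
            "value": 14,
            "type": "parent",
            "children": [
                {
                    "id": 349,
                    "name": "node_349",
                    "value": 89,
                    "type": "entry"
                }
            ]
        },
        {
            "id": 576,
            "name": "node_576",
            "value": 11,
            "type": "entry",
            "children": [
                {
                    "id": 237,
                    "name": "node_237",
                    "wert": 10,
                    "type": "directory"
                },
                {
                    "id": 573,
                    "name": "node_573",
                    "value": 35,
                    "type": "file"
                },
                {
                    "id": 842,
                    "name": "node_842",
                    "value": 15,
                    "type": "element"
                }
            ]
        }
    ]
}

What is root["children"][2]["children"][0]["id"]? 237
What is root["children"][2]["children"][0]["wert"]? 10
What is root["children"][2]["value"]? 11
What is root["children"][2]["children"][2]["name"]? "node_842"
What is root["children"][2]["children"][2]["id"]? 842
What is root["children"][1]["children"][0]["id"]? 349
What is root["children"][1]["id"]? 452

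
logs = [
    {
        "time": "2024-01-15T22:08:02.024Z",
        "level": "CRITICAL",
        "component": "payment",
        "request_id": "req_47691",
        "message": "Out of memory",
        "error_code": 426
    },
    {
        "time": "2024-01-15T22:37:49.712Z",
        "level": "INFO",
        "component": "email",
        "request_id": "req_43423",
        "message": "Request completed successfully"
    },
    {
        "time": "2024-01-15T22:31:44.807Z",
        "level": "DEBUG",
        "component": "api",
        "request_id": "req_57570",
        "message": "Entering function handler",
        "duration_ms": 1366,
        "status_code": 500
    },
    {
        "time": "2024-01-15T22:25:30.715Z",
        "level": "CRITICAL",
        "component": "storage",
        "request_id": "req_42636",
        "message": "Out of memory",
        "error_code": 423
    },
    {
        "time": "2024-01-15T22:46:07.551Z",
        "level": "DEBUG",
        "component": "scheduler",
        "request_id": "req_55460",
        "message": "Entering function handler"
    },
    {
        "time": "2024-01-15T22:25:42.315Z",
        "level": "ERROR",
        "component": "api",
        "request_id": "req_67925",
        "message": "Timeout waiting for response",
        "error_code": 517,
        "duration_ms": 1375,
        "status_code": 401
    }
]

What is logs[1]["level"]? "INFO"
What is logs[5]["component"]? "api"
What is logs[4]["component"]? "scheduler"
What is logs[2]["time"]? "2024-01-15T22:31:44.807Z"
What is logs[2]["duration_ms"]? 1366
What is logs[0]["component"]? "payment"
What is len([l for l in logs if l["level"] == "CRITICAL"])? 2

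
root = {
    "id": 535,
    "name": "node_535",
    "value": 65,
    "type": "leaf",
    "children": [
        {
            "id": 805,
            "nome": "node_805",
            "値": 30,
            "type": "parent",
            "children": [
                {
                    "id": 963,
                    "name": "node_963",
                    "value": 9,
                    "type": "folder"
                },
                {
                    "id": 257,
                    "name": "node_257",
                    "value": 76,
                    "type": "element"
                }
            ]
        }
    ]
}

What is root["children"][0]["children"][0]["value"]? 9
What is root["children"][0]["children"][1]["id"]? 257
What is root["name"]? "node_535"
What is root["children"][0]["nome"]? "node_805"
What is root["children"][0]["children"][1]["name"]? "node_257"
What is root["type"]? "leaf"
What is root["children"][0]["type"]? "parent"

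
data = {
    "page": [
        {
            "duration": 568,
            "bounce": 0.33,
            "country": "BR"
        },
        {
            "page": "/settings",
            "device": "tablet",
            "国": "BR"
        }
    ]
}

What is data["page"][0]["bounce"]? 0.33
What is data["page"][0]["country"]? "BR"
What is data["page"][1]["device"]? "tablet"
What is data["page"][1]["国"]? "BR"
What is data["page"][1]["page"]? "/settings"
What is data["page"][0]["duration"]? 568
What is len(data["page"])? 2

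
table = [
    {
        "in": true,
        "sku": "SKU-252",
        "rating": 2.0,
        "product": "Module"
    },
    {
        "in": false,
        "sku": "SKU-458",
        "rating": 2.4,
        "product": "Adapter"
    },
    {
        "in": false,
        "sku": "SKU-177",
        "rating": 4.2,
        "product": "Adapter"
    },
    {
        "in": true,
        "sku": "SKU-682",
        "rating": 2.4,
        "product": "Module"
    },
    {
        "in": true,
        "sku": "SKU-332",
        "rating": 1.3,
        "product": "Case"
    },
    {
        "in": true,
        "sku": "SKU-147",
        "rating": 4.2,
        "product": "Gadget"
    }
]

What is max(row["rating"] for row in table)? 4.2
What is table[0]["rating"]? 2.0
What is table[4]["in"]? True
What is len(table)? 6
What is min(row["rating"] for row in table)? 1.3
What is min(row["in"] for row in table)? False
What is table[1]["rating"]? 2.4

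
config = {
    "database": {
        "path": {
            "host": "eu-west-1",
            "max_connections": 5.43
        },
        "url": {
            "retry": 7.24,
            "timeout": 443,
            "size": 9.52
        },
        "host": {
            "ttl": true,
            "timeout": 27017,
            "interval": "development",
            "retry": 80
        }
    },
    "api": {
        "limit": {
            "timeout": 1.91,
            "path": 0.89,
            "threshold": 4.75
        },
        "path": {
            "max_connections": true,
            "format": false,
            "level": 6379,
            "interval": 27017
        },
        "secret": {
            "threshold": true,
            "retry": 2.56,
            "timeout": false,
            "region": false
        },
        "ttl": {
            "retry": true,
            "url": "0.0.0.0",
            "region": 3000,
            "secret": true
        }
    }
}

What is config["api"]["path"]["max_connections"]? True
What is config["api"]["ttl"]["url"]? "0.0.0.0"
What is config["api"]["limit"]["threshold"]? 4.75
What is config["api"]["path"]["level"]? 6379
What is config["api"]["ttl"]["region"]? 3000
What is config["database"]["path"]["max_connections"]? 5.43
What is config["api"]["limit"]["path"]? 0.89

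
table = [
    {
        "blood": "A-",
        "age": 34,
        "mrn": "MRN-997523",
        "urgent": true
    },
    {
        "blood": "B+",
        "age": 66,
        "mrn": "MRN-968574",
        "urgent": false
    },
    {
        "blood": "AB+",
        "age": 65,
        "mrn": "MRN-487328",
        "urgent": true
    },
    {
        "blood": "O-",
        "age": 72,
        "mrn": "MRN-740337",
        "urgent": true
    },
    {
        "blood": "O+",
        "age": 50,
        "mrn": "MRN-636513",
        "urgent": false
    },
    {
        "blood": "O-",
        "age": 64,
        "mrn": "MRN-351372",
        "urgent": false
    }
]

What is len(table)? 6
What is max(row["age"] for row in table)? 72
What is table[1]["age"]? 66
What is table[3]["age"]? 72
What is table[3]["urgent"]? True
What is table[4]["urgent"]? False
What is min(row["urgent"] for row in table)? False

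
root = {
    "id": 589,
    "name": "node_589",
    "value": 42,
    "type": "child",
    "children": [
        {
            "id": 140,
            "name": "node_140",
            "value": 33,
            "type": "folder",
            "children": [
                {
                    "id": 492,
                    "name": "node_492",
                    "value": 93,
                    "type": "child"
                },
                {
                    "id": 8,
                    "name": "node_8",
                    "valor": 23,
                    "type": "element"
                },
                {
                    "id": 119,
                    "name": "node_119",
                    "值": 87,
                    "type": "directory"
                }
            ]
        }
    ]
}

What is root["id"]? 589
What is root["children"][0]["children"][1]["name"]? "node_8"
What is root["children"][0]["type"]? "folder"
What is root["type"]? "child"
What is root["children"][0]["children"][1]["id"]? 8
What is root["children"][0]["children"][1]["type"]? "element"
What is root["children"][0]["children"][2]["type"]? "directory"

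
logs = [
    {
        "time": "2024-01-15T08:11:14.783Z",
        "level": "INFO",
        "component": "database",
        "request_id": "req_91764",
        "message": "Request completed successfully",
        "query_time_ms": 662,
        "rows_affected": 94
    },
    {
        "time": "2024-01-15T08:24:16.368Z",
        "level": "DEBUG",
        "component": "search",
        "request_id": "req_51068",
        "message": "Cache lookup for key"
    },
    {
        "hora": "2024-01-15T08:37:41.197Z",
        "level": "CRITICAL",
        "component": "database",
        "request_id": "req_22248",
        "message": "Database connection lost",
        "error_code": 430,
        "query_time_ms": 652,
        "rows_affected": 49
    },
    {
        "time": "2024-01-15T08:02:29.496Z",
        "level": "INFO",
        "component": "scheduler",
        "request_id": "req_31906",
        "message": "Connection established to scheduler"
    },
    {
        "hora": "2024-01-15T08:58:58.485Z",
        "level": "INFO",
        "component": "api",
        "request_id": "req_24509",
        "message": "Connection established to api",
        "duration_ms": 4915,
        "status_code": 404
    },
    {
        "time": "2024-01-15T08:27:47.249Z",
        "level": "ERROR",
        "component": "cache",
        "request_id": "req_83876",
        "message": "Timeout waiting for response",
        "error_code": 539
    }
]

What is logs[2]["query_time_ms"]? 652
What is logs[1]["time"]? "2024-01-15T08:24:16.368Z"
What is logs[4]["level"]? "INFO"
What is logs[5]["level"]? "ERROR"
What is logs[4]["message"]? "Connection established to api"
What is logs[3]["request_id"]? "req_31906"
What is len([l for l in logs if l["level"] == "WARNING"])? 0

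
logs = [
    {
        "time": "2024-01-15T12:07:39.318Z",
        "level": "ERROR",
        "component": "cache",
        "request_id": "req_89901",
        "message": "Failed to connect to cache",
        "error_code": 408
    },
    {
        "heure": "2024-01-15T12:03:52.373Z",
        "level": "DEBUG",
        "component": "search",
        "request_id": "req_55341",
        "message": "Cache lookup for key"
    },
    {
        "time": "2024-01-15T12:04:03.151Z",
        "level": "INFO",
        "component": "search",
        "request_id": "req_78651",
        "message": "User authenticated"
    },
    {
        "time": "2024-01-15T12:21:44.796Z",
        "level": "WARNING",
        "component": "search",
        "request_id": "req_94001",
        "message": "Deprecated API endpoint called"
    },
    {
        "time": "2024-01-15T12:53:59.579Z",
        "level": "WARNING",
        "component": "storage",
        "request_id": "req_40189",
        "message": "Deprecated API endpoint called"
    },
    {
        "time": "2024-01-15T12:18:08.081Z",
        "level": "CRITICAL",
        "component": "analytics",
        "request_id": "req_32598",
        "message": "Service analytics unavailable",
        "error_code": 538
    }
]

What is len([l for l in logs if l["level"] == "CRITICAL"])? 1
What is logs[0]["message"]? "Failed to connect to cache"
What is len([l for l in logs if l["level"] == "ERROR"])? 1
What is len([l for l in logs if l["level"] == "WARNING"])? 2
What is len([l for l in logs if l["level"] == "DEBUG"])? 1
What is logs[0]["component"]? "cache"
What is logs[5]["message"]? "Service analytics unavailable"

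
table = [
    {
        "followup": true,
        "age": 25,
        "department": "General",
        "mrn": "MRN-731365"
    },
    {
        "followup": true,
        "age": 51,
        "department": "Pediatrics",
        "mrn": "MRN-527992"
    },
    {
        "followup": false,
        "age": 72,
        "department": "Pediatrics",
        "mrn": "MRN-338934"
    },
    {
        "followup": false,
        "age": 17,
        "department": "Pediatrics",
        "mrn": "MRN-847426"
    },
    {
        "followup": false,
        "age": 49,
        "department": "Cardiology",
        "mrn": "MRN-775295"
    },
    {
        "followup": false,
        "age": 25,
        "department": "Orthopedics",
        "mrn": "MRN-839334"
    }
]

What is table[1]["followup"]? True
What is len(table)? 6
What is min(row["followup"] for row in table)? False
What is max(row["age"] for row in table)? 72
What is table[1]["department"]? "Pediatrics"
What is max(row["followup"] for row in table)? True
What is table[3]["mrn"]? "MRN-847426"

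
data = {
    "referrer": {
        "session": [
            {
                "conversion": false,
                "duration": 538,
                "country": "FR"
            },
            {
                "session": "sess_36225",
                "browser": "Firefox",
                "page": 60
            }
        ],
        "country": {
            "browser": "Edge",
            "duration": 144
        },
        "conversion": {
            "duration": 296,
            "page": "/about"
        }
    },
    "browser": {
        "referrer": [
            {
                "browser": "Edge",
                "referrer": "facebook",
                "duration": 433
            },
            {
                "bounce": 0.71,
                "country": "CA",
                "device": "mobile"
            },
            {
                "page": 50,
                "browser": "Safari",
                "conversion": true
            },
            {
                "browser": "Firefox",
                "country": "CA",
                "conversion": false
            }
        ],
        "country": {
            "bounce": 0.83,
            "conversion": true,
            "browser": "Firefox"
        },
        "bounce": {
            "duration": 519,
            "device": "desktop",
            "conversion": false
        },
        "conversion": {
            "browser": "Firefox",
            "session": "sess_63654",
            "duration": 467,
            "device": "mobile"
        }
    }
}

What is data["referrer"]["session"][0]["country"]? "FR"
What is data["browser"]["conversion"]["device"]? "mobile"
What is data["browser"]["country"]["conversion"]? True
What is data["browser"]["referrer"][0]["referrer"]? "facebook"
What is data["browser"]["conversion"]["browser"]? "Firefox"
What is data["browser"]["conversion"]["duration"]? 467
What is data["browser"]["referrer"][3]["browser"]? "Firefox"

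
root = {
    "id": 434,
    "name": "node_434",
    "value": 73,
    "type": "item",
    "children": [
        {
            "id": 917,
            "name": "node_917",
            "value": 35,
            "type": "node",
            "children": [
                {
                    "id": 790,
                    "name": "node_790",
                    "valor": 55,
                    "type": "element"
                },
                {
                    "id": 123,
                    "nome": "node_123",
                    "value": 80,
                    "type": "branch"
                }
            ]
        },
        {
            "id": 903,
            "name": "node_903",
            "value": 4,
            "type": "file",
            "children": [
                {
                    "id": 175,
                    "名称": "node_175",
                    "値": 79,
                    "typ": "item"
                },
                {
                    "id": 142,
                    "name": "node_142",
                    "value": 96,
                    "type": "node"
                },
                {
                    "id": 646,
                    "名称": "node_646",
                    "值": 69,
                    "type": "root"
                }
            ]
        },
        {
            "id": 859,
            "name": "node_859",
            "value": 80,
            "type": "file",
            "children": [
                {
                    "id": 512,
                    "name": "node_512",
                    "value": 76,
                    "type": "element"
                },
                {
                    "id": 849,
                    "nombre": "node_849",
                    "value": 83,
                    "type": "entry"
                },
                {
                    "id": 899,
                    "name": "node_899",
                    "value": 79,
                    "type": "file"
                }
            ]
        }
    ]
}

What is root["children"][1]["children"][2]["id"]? 646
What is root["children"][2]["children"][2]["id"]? 899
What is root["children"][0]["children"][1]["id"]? 123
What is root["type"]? "item"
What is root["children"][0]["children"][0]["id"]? 790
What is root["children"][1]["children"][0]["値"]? 79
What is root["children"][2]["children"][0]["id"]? 512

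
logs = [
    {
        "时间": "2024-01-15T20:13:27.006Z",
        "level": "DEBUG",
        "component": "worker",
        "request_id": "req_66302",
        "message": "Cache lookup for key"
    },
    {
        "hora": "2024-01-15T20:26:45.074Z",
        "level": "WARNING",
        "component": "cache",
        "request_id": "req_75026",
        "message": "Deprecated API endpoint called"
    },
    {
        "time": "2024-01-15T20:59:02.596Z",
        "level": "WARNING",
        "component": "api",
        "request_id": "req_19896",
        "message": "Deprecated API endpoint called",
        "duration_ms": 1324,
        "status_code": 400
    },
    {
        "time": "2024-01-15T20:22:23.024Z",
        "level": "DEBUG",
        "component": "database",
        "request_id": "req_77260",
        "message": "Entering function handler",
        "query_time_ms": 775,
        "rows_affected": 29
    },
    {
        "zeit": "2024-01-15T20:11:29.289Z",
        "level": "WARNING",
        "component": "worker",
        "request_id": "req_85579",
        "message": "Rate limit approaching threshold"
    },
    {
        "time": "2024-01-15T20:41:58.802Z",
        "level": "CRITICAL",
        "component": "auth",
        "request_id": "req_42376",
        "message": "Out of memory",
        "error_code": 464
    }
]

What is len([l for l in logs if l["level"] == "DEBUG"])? 2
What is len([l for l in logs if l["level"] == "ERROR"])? 0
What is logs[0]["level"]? "DEBUG"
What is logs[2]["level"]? "WARNING"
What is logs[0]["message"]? "Cache lookup for key"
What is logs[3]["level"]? "DEBUG"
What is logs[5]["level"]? "CRITICAL"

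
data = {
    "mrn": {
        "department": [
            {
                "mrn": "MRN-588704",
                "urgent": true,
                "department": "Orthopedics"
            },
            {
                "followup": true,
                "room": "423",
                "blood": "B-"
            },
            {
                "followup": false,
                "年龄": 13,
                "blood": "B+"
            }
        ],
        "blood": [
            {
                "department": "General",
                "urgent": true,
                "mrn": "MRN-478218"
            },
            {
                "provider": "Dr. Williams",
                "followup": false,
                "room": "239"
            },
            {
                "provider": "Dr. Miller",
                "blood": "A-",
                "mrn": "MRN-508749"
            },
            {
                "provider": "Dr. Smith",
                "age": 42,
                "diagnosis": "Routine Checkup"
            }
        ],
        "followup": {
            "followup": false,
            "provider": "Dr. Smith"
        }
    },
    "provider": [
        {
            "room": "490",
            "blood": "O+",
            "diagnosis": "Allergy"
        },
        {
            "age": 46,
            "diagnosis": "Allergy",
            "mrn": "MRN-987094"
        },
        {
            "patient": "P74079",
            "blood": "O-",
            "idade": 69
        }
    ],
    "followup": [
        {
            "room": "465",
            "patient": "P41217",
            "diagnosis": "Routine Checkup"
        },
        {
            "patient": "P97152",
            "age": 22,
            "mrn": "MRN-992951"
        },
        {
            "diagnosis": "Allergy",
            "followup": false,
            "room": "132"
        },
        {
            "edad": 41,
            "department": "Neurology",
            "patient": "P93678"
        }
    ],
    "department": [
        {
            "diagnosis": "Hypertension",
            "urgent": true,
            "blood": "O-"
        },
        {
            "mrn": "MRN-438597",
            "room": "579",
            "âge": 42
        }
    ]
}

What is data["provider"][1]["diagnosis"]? "Allergy"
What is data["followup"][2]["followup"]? False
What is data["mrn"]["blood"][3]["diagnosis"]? "Routine Checkup"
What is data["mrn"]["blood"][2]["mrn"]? "MRN-508749"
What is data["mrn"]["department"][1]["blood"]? "B-"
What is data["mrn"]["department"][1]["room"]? "423"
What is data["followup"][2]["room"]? "132"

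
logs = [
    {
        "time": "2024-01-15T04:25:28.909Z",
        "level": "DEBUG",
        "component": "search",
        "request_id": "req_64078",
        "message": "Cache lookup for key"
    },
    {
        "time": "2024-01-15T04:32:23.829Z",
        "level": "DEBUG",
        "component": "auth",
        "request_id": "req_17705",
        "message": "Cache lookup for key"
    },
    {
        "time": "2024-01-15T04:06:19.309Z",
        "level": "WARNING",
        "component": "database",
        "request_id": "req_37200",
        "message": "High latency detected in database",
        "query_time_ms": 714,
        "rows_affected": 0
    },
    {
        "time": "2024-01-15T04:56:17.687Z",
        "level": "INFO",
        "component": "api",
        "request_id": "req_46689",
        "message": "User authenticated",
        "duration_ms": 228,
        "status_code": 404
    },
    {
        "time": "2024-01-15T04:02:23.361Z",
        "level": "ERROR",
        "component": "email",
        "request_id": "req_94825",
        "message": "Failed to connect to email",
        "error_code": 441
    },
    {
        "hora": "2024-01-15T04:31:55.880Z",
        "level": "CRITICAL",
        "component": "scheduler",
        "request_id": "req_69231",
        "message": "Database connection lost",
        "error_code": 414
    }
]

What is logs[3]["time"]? "2024-01-15T04:56:17.687Z"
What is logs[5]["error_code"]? 414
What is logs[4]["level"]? "ERROR"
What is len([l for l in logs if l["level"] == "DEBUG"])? 2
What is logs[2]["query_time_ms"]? 714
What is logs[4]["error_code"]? 441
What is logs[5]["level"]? "CRITICAL"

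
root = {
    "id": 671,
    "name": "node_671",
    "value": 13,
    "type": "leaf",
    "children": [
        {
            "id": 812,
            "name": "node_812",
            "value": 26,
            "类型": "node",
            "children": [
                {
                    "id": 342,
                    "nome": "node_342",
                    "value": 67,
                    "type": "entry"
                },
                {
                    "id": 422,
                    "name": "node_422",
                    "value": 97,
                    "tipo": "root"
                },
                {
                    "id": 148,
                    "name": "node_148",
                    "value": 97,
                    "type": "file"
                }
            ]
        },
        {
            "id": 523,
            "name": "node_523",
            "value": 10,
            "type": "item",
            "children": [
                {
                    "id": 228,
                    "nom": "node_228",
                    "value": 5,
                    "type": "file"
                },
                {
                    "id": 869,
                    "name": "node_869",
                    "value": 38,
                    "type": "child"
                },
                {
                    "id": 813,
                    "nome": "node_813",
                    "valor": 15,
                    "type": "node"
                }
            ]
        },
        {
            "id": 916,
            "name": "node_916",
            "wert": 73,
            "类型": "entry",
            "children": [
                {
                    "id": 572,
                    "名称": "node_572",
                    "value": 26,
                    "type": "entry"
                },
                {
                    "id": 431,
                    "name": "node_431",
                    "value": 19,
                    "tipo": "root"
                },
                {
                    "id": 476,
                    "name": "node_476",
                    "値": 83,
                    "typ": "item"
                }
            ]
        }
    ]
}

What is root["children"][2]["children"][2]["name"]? "node_476"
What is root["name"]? "node_671"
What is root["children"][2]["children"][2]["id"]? 476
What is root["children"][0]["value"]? 26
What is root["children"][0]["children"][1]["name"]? "node_422"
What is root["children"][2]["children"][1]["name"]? "node_431"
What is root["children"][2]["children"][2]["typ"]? "item"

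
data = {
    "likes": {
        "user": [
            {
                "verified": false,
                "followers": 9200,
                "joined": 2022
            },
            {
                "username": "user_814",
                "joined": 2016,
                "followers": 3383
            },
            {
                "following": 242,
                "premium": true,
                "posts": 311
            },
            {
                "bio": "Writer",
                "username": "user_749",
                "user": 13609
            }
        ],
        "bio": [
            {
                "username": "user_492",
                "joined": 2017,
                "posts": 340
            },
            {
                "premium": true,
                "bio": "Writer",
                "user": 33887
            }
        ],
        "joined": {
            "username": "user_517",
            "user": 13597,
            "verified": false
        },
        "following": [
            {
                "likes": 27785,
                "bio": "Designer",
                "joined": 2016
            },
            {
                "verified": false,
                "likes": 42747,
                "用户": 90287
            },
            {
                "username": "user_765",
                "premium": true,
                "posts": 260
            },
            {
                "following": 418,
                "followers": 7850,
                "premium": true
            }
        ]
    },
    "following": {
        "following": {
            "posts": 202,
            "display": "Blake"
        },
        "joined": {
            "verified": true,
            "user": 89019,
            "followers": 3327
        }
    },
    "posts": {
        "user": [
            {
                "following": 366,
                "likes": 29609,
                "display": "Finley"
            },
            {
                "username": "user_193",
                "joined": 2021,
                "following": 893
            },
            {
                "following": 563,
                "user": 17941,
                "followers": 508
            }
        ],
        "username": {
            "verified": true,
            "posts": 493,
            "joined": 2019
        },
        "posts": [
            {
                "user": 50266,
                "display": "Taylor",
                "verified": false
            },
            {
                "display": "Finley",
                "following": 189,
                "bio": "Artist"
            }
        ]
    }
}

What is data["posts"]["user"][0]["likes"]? 29609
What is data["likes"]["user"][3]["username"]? "user_749"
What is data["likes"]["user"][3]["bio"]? "Writer"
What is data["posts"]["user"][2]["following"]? 563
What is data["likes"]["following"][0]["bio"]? "Designer"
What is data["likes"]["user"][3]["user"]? 13609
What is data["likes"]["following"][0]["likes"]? 27785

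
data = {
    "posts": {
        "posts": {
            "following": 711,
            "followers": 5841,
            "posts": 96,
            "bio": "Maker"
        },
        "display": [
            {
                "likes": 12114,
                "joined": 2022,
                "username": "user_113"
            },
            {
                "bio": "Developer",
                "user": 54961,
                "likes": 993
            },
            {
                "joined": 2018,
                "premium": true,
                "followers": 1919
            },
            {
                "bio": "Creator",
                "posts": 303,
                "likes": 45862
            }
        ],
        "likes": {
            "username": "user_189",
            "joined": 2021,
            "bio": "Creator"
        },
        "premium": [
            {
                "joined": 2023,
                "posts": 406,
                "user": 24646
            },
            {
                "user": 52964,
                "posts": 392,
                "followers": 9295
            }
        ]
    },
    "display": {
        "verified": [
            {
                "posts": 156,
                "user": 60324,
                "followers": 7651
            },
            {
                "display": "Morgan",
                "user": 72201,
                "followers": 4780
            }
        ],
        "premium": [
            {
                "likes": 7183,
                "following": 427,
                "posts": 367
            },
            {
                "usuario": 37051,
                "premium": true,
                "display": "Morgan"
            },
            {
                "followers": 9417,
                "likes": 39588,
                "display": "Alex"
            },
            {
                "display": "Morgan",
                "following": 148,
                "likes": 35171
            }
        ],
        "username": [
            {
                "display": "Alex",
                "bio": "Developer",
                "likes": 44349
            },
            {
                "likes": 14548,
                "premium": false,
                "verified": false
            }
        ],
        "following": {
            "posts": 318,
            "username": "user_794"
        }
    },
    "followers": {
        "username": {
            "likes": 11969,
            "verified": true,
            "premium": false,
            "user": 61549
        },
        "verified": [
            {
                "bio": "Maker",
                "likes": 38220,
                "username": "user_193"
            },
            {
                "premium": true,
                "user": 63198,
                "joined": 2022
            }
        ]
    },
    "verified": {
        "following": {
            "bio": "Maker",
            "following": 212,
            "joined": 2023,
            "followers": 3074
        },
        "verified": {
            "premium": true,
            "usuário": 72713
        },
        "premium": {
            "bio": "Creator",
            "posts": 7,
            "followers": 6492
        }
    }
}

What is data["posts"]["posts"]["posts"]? 96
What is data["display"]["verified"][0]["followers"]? 7651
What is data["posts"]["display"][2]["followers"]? 1919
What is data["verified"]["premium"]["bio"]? "Creator"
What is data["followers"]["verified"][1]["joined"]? 2022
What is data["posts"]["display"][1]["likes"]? 993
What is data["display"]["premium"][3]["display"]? "Morgan"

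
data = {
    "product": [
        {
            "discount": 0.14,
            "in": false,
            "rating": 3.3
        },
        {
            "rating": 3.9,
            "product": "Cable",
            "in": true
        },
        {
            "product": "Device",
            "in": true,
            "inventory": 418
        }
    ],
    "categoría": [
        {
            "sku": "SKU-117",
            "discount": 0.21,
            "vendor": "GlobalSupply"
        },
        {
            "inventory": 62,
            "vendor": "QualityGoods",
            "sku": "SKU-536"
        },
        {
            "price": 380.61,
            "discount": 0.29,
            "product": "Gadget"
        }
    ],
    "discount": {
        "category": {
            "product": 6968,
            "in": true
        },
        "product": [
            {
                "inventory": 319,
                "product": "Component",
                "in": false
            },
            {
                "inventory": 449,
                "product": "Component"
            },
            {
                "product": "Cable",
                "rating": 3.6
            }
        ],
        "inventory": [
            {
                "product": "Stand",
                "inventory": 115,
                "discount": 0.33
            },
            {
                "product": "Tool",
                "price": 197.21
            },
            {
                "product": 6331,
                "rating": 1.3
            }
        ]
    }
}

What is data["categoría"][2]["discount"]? 0.29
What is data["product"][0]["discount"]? 0.14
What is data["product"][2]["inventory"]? 418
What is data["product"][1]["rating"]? 3.9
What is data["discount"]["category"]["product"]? 6968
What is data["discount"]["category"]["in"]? True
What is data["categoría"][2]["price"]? 380.61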